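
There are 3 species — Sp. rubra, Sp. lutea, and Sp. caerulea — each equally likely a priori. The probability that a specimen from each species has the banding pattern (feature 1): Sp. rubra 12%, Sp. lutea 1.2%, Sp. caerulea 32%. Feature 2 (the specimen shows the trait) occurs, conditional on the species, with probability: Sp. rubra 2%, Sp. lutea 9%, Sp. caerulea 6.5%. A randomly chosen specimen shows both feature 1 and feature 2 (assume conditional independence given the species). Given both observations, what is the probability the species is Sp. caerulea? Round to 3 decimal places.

0.857

Since the prior is uniform, the posterior is proportional to the likelihood:
  Sp. rubra: 0.12 × 0.02 = 0.0024
  Sp. lutea: 0.012 × 0.09 = 0.00108
  Sp. caerulea: 0.32 × 0.065 = 0.0208
Normalizing constant = 0.02428.
P(Sp. caerulea | evidence) = 0.0208 / 0.02428 ≈ 0.857.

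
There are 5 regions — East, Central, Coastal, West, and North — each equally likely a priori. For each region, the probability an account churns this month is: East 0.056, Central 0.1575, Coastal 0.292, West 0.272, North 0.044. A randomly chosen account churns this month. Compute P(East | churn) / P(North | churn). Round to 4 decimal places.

1.2727

With a uniform prior (1/5 each), posterior ∝ likelihood:
  East: 0.056
  Central: 0.1575
  Coastal: 0.292
  West: 0.272
  North: 0.044
Total = 0.8215.
The ratio is 0.056 / 0.044 (the normalizer cancels) = 1.2727.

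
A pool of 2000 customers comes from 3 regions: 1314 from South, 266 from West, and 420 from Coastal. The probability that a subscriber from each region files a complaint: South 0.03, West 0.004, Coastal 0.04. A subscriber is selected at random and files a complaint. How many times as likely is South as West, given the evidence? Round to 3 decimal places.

37.049

By Bayes' rule, posterior ∝ prior × likelihood:
  South: 0.657 × 0.03 = 0.01971
  West: 0.133 × 0.004 = 0.000532
  Coastal: 0.21 × 0.04 = 0.0084
Normalizing constant = 0.028642.
The ratio is 0.01971 / 0.000532 (the normalizer cancels) = 37.049.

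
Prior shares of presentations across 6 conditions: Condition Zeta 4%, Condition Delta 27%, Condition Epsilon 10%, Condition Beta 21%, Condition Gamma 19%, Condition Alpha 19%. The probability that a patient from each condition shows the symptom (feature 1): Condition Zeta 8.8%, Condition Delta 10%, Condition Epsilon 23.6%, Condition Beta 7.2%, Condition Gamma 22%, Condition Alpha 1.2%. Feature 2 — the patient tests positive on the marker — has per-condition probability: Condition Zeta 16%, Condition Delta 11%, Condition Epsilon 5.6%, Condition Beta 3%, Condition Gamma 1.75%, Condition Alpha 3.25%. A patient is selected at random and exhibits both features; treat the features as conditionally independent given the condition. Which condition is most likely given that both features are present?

By Bayes' rule, posterior ∝ prior × likelihood:
  Condition Zeta: 0.04 × 0.088 × 0.16 = 0.0005632
  Condition Delta: 0.27 × 0.1 × 0.11 = 0.00297
  Condition Epsilon: 0.1 × 0.236 × 0.056 = 0.0013216
  Condition Beta: 0.21 × 0.072 × 0.03 = 0.0004536
  Condition Gamma: 0.19 × 0.22 × 0.0175 = 0.0007315
  Condition Alpha: 0.19 × 0.012 × 0.0325 = 0.0000741
Total = 0.006114.
Largest term belongs to Condition Delta, so Condition Delta is most probable.

Condition Delta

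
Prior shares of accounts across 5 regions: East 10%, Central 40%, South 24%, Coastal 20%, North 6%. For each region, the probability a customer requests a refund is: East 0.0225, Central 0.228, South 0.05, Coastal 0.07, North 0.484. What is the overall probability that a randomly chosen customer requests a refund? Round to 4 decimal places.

0.1485

Compute prior × likelihood for every hypothesis:
  East: 0.1 × 0.0225 = 0.00225
  Central: 0.4 × 0.228 = 0.0912
  South: 0.24 × 0.05 = 0.012
  Coastal: 0.2 × 0.07 = 0.014
  North: 0.06 × 0.484 = 0.02904
P(refund) = 0.00225 + 0.0912 + 0.012 + 0.014 + 0.02904 = 0.14849 → 0.1485.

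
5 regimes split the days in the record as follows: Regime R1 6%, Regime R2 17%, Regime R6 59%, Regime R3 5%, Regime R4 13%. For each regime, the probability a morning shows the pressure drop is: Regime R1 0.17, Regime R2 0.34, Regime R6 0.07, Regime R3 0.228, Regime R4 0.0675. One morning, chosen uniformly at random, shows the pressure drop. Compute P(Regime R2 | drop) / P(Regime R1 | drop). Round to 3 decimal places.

Prior × likelihood for each hypothesis:
  Regime R1: 0.06 × 0.17 = 0.0102
  Regime R2: 0.17 × 0.34 = 0.0578
  Regime R6: 0.59 × 0.07 = 0.0413
  Regime R3: 0.05 × 0.228 = 0.0114
  Regime R4: 0.13 × 0.0675 = 0.008775
Normalizing constant = 0.129475.
The ratio is 0.0578 / 0.0102 (the normalizer cancels) = 5.667.

5.667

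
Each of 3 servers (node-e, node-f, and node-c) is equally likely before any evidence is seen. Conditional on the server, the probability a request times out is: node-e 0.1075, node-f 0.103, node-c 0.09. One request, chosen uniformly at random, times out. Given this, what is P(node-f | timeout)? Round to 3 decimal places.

Since the prior is uniform, the posterior is proportional to the likelihood:
  node-e: 0.1075
  node-f: 0.103
  node-c: 0.09
Total = 0.3005.
P(node-f | evidence) = 0.103 / 0.3005 ≈ 0.343.

0.343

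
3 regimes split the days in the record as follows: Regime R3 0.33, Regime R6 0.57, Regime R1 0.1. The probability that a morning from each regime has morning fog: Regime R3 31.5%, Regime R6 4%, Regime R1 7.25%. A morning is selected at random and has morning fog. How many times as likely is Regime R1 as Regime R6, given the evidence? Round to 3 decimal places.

Compute prior × likelihood for every hypothesis:
  Regime R3: 0.33 × 0.315 = 0.10395
  Regime R6: 0.57 × 0.04 = 0.0228
  Regime R1: 0.1 × 0.0725 = 0.00725
Normalizing constant = 0.134.
The ratio is 0.00725 / 0.0228 (the normalizer cancels) = 0.318.

0.318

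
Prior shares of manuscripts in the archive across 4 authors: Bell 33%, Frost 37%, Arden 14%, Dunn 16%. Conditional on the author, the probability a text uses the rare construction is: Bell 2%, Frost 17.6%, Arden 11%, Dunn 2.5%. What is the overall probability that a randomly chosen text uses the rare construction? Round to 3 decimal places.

0.091

Compute prior × likelihood for every hypothesis:
  Bell: 0.33 × 0.02 = 0.0066
  Frost: 0.37 × 0.176 = 0.06512
  Arden: 0.14 × 0.11 = 0.0154
  Dunn: 0.16 × 0.025 = 0.004
P(rare-form) = 0.0066 + 0.06512 + 0.0154 + 0.004 = 0.09112 → 0.091.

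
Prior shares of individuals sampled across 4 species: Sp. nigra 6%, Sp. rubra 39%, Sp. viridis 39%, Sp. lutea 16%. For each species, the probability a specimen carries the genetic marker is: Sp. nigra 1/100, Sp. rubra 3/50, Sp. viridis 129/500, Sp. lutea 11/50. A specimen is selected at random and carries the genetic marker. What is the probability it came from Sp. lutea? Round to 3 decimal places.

0.220

Unnormalized posteriors (prior × likelihood):
  Sp. nigra: 0.06 × 0.01 = 0.0006
  Sp. rubra: 0.39 × 0.06 = 0.0234
  Sp. viridis: 0.39 × 0.258 = 0.10062
  Sp. lutea: 0.16 × 0.22 = 0.0352
Total = 0.15982.
P(Sp. lutea | evidence) = 0.0352 / 0.15982 ≈ 0.220.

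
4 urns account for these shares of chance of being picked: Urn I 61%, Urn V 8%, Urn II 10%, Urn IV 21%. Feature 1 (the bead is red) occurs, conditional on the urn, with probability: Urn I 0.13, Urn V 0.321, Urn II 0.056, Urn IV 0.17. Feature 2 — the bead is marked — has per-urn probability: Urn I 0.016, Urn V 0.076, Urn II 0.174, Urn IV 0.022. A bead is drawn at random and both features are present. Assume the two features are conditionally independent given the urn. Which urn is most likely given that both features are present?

Unnormalized posteriors (prior × likelihood):
  Urn I: 0.61 × 0.13 × 0.016 = 0.0012688
  Urn V: 0.08 × 0.321 × 0.076 = 0.00195168
  Urn II: 0.1 × 0.056 × 0.174 = 0.0009744
  Urn IV: 0.21 × 0.17 × 0.022 = 0.0007854
Sum = 0.00498028.
Largest term belongs to Urn V, so Urn V is most probable.

Urn V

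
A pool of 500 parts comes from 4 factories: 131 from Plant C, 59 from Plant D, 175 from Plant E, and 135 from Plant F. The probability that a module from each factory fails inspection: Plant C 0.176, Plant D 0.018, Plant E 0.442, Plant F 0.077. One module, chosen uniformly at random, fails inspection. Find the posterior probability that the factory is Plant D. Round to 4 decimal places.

0.0095

Compute prior × likelihood for every hypothesis:
  Plant C: 0.262 × 0.176 = 0.046112
  Plant D: 0.118 × 0.018 = 0.002124
  Plant E: 0.35 × 0.442 = 0.1547
  Plant F: 0.27 × 0.077 = 0.02079
Sum = 0.223726.
P(Plant D | evidence) = 0.002124 / 0.223726 ≈ 0.0095.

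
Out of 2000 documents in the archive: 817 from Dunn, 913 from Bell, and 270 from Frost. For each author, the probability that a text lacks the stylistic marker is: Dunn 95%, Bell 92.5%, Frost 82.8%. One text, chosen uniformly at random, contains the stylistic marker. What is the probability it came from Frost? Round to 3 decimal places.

0.298

Taking complements, P(marker | each) = Dunn 0.05, Bell 0.075, Frost 0.172.
Prior × likelihood for each hypothesis:
  Dunn: 0.4085 × 0.05 = 0.020425
  Bell: 0.4565 × 0.075 = 0.0342375
  Frost: 0.135 × 0.172 = 0.02322
Total = 0.0778825.
P(Frost | evidence) = 0.02322 / 0.0778825 ≈ 0.298.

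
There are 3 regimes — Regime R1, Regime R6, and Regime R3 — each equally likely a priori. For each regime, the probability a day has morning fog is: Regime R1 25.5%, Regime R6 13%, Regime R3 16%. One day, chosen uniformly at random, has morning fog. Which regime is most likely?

Since the prior is uniform, the posterior is proportional to the likelihood:
  Regime R1: 0.255
  Regime R6: 0.13
  Regime R3: 0.16
Total = 0.545.
Largest term belongs to Regime R1, so Regime R1 is most probable.

Regime R1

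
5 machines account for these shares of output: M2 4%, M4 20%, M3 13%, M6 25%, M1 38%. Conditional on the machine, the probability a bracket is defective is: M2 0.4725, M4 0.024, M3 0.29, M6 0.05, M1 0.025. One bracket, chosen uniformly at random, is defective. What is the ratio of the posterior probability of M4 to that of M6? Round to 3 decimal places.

Prior × likelihood for each hypothesis:
  M2: 0.04 × 0.4725 = 0.0189
  M4: 0.2 × 0.024 = 0.0048
  M3: 0.13 × 0.29 = 0.0377
  M6: 0.25 × 0.05 = 0.0125
  M1: 0.38 × 0.025 = 0.0095
Normalizing constant = 0.0834.
The ratio is 0.0048 / 0.0125 (the normalizer cancels) = 0.384.

0.384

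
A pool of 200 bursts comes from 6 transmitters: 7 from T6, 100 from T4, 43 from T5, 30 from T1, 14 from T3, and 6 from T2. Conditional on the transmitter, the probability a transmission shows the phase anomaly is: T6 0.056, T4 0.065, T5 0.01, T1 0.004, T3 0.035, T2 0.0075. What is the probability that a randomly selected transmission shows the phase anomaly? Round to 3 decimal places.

Prior × likelihood for each hypothesis:
  T6: 0.035 × 0.056 = 0.00196
  T4: 0.5 × 0.065 = 0.0325
  T5: 0.215 × 0.01 = 0.00215
  T1: 0.15 × 0.004 = 0.0006
  T3: 0.07 × 0.035 = 0.00245
  T2: 0.03 × 0.0075 = 0.000225
P(anomaly) = 0.00196 + 0.0325 + 0.00215 + 0.0006 + 0.00245 + 0.000225 = 0.039885 → 0.040.

0.040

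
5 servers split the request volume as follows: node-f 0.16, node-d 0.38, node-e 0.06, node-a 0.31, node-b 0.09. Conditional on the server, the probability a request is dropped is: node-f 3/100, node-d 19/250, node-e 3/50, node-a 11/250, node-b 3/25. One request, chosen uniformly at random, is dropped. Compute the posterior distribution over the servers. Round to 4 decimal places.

node-f 0.0778, node-d 0.4679, node-e 0.0583, node-a 0.2210, node-b 0.1750

Unnormalized posteriors (prior × likelihood):
  node-f: 0.16 × 0.03 = 0.0048
  node-d: 0.38 × 0.076 = 0.02888
  node-e: 0.06 × 0.06 = 0.0036
  node-a: 0.31 × 0.044 = 0.01364
  node-b: 0.09 × 0.12 = 0.0108
Sum = 0.06172.
P(node-f | dropped) = 0.0048/0.06172 ≈ 0.0778
P(node-d | dropped) = 0.02888/0.06172 ≈ 0.4679
P(node-e | dropped) = 0.0036/0.06172 ≈ 0.0583
P(node-a | dropped) = 0.01364/0.06172 ≈ 0.2210
P(node-b | dropped) = 0.0108/0.06172 ≈ 0.1750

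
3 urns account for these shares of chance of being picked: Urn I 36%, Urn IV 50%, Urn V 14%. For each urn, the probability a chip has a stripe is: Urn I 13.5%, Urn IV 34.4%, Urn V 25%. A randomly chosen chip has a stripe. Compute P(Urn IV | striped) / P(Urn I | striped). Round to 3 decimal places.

3.539

Compute prior × likelihood for every hypothesis:
  Urn I: 0.36 × 0.135 = 0.0486
  Urn IV: 0.5 × 0.344 = 0.172
  Urn V: 0.14 × 0.25 = 0.035
Total = 0.2556.
The ratio is 0.172 / 0.0486 (the normalizer cancels) = 3.539.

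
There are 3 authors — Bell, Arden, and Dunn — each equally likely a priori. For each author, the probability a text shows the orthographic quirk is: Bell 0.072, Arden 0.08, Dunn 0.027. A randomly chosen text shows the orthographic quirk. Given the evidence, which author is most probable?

Since the prior is uniform, the posterior is proportional to the likelihood:
  Bell: 0.072
  Arden: 0.08
  Dunn: 0.027
Total = 0.179.
Largest term belongs to Arden, so Arden is most probable.

Arden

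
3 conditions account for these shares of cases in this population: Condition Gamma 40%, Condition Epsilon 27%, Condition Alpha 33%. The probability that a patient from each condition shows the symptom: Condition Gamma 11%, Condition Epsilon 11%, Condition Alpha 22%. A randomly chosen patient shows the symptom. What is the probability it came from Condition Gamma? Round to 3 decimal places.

0.301

By Bayes' rule, posterior ∝ prior × likelihood:
  Condition Gamma: 0.4 × 0.11 = 0.044
  Condition Epsilon: 0.27 × 0.11 = 0.0297
  Condition Alpha: 0.33 × 0.22 = 0.0726
Normalizing constant = 0.1463.
P(Condition Gamma | evidence) = 0.044 / 0.1463 ≈ 0.301.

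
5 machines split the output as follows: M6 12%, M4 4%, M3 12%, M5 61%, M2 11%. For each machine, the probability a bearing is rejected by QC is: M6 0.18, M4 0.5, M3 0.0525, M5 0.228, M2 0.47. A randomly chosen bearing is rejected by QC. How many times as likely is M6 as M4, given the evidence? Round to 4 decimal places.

By Bayes' rule, posterior ∝ prior × likelihood:
  M6: 0.12 × 0.18 = 0.0216
  M4: 0.04 × 0.5 = 0.02
  M3: 0.12 × 0.0525 = 0.0063
  M5: 0.61 × 0.228 = 0.13908
  M2: 0.11 × 0.47 = 0.0517
Sum = 0.23868.
The ratio is 0.0216 / 0.02 (the normalizer cancels) = 1.0800.

1.0800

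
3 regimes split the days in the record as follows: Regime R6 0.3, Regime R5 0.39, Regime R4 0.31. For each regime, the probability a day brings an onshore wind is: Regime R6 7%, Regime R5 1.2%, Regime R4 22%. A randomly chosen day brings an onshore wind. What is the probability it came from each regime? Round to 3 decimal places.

Prior × likelihood for each hypothesis:
  Regime R6: 0.3 × 0.07 = 0.021
  Regime R5: 0.39 × 0.012 = 0.00468
  Regime R4: 0.31 × 0.22 = 0.0682
Normalizing constant = 0.09388.
P(Regime R6 | onshore) = 0.021/0.09388 ≈ 0.224
P(Regime R5 | onshore) = 0.00468/0.09388 ≈ 0.050
P(Regime R4 | onshore) = 0.0682/0.09388 ≈ 0.726
(Check: 0.224+0.050+0.726 = 1.000.)

Regime R6 0.224, Regime R5 0.050, Regime R4 0.726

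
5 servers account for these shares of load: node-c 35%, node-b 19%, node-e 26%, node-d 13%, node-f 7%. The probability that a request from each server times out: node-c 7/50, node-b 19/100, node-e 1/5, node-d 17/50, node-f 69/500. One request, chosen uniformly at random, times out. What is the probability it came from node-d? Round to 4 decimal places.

Unnormalized posteriors (prior × likelihood):
  node-c: 0.35 × 0.14 = 0.049
  node-b: 0.19 × 0.19 = 0.0361
  node-e: 0.26 × 0.2 = 0.052
  node-d: 0.13 × 0.34 = 0.0442
  node-f: 0.07 × 0.138 = 0.00966
Normalizing constant = 0.19096.
P(node-d | evidence) = 0.0442 / 0.19096 ≈ 0.2315.

0.2315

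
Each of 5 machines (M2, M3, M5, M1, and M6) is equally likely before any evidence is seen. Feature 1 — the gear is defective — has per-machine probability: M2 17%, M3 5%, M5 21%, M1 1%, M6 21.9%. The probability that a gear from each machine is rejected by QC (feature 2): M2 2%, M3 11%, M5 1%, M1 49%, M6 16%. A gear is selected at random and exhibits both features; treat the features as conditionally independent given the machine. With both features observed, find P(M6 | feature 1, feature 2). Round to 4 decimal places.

0.6879

Since the prior is uniform, the posterior is proportional to the likelihood:
  M2: 0.17 × 0.02 = 0.0034
  M3: 0.05 × 0.11 = 0.0055
  M5: 0.21 × 0.01 = 0.0021
  M1: 0.01 × 0.49 = 0.0049
  M6: 0.219 × 0.16 = 0.03504
Sum = 0.05094.
P(M6 | evidence) = 0.03504 / 0.05094 ≈ 0.6879.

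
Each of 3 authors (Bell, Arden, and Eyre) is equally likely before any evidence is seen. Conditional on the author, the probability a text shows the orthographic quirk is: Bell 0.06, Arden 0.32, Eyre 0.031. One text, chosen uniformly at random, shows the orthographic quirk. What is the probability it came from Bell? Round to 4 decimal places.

With a uniform prior (1/3 each), posterior ∝ likelihood:
  Bell: 0.06
  Arden: 0.32
  Eyre: 0.031
Sum = 0.411.
P(Bell | evidence) = 0.06 / 0.411 ≈ 0.1460.

0.1460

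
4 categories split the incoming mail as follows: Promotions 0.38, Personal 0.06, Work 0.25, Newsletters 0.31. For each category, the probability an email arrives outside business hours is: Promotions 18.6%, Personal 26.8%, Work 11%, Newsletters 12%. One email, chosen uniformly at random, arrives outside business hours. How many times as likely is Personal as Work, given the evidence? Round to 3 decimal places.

By Bayes' rule, posterior ∝ prior × likelihood:
  Promotions: 0.38 × 0.186 = 0.07068
  Personal: 0.06 × 0.268 = 0.01608
  Work: 0.25 × 0.11 = 0.0275
  Newsletters: 0.31 × 0.12 = 0.0372
Sum = 0.15146.
The ratio is 0.01608 / 0.0275 (the normalizer cancels) = 0.585.

0.585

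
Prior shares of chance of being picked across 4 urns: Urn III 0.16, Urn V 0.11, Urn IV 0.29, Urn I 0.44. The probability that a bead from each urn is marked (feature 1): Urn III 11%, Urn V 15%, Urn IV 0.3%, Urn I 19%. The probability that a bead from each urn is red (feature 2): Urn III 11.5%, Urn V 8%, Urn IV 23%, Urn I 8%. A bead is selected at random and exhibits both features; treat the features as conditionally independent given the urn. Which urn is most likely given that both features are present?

Urn I

By Bayes' rule, posterior ∝ prior × likelihood:
  Urn III: 0.16 × 0.11 × 0.115 = 0.002024
  Urn V: 0.11 × 0.15 × 0.08 = 0.00132
  Urn IV: 0.29 × 0.003 × 0.23 = 0.0002001
  Urn I: 0.44 × 0.19 × 0.08 = 0.006688
Sum = 0.0102321.
Largest term belongs to Urn I, so Urn I is most probable.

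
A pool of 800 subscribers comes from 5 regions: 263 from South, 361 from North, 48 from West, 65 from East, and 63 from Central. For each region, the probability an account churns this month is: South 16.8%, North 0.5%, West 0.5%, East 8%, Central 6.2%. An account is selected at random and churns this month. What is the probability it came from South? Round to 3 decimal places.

Compute prior × likelihood for every hypothesis:
  South: 0.32875 × 0.168 = 0.05523
  North: 0.45125 × 0.005 = 0.00225625
  West: 0.06 × 0.005 = 0.0003
  East: 0.08125 × 0.08 = 0.0065
  Central: 0.07875 × 0.062 = 0.0048825
Normalizing constant = 0.06916875.
P(South | evidence) = 0.05523 / 0.06916875 ≈ 0.798.

0.798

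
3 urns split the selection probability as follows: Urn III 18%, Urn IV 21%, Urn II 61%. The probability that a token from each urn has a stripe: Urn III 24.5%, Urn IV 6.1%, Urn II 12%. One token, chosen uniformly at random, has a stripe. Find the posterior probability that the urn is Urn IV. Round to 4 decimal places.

0.0985

Unnormalized posteriors (prior × likelihood):
  Urn III: 0.18 × 0.245 = 0.0441
  Urn IV: 0.21 × 0.061 = 0.01281
  Urn II: 0.61 × 0.12 = 0.0732
Sum = 0.13011.
P(Urn IV | evidence) = 0.01281 / 0.13011 ≈ 0.0985.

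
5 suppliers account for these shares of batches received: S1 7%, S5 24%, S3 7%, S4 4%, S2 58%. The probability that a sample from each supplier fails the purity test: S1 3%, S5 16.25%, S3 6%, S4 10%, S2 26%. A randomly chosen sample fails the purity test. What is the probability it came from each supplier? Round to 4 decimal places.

S1 0.0105, S5 0.1949, S3 0.0210, S4 0.0200, S2 0.7536

Prior × likelihood for each hypothesis:
  S1: 0.07 × 0.03 = 0.0021
  S5: 0.24 × 0.1625 = 0.039
  S3: 0.07 × 0.06 = 0.0042
  S4: 0.04 × 0.1 = 0.004
  S2: 0.58 × 0.26 = 0.1508
Normalizing constant = 0.2001.
P(S1 | off-spec) = 0.0021/0.2001 ≈ 0.0105
P(S5 | off-spec) = 0.039/0.2001 ≈ 0.1949
P(S3 | off-spec) = 0.0042/0.2001 ≈ 0.0210
P(S4 | off-spec) = 0.004/0.2001 ≈ 0.0200
P(S2 | off-spec) = 0.1508/0.2001 ≈ 0.7536
(Check: 0.0105+0.1949+0.0210+0.0200+0.7536 = 1.0000.)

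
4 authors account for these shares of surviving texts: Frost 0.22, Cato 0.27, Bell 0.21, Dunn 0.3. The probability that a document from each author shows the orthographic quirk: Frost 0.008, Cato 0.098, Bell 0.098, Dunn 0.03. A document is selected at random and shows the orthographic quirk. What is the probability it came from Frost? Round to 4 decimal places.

Unnormalized posteriors (prior × likelihood):
  Frost: 0.22 × 0.008 = 0.00176
  Cato: 0.27 × 0.098 = 0.02646
  Bell: 0.21 × 0.098 = 0.02058
  Dunn: 0.3 × 0.03 = 0.009
Sum = 0.0578.
P(Frost | evidence) = 0.00176 / 0.0578 ≈ 0.0304.

0.0304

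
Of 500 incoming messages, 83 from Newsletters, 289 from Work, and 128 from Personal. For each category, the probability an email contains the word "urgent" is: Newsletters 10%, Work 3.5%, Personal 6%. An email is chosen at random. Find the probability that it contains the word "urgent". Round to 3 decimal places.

Compute prior × likelihood for every hypothesis:
  Newsletters: 0.166 × 0.1 = 0.0166
  Work: 0.578 × 0.035 = 0.02023
  Personal: 0.256 × 0.06 = 0.01536
P(urgent-flag) = 0.0166 + 0.02023 + 0.01536 = 0.05219 → 0.052.

0.052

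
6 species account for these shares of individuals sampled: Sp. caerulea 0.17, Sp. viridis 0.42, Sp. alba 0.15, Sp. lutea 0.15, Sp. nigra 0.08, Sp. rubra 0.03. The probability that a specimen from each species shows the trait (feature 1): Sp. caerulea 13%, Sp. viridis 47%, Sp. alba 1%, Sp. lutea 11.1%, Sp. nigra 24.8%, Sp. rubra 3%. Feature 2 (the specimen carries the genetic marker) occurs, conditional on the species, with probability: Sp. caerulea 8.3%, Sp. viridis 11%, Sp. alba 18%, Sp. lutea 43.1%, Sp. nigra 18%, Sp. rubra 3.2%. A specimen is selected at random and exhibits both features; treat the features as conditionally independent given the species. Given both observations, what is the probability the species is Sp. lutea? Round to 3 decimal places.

0.207

By Bayes' rule, posterior ∝ prior × likelihood:
  Sp. caerulea: 0.17 × 0.13 × 0.083 = 0.0018343
  Sp. viridis: 0.42 × 0.47 × 0.11 = 0.021714
  Sp. alba: 0.15 × 0.01 × 0.18 = 0.00027
  Sp. lutea: 0.15 × 0.111 × 0.431 = 0.00717615
  Sp. nigra: 0.08 × 0.248 × 0.18 = 0.0035712
  Sp. rubra: 0.03 × 0.03 × 0.032 = 0.0000288
Sum = 0.03459445.
P(Sp. lutea | evidence) = 0.00717615 / 0.03459445 ≈ 0.207.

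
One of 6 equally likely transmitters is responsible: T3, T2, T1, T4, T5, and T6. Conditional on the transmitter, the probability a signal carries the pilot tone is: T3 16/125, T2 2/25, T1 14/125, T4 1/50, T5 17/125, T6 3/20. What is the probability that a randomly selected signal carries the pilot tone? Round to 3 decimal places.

0.104

Since the prior is uniform, the posterior is proportional to the likelihood:
  T3: 0.128
  T2: 0.08
  T1: 0.112
  T4: 0.02
  T5: 0.136
  T6: 0.15
P(pilot) = (1/6) × (0.128 + 0.08 + 0.112 + 0.02 + 0.136 + 0.15) = 0.626/6 ≈ 0.104.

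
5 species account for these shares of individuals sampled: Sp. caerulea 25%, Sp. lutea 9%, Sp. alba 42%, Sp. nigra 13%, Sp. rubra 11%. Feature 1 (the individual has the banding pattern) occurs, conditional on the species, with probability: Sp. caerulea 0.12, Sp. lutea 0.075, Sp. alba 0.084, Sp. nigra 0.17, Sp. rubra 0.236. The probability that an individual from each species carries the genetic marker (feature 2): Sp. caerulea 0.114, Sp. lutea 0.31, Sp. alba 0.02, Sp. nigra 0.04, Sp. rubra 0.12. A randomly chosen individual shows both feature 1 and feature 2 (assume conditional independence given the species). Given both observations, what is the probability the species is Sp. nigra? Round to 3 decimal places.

0.087

Compute prior × likelihood for every hypothesis:
  Sp. caerulea: 0.25 × 0.12 × 0.114 = 0.00342
  Sp. lutea: 0.09 × 0.075 × 0.31 = 0.0020925
  Sp. alba: 0.42 × 0.084 × 0.02 = 0.0007056
  Sp. nigra: 0.13 × 0.17 × 0.04 = 0.000884
  Sp. rubra: 0.11 × 0.236 × 0.12 = 0.0031152
Sum = 0.0102173.
P(Sp. nigra | evidence) = 0.000884 / 0.0102173 ≈ 0.087.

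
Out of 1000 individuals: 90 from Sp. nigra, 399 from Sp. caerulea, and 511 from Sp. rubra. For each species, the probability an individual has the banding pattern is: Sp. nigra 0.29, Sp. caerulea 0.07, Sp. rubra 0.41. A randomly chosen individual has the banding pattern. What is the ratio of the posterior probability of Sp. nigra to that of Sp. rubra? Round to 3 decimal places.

Prior × likelihood for each hypothesis:
  Sp. nigra: 0.09 × 0.29 = 0.0261
  Sp. caerulea: 0.399 × 0.07 = 0.02793
  Sp. rubra: 0.511 × 0.41 = 0.20951
Normalizing constant = 0.26354.
The ratio is 0.0261 / 0.20951 (the normalizer cancels) = 0.125.

0.125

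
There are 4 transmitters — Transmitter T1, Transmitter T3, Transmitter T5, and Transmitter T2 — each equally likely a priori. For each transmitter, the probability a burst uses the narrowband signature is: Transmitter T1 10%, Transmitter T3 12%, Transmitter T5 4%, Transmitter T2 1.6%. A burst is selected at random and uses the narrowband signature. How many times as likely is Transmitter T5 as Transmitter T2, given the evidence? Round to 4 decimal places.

With a uniform prior (1/4 each), posterior ∝ likelihood:
  Transmitter T1: 0.1
  Transmitter T3: 0.12
  Transmitter T5: 0.04
  Transmitter T2: 0.016
Total = 0.276.
The ratio is 0.04 / 0.016 (the normalizer cancels) = 2.5000.

2.5000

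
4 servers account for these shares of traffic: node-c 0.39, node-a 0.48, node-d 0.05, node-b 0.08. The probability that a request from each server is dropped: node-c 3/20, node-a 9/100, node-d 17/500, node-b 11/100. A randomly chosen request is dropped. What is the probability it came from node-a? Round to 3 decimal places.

0.385

Prior × likelihood for each hypothesis:
  node-c: 0.39 × 0.15 = 0.0585
  node-a: 0.48 × 0.09 = 0.0432
  node-d: 0.05 × 0.034 = 0.0017
  node-b: 0.08 × 0.11 = 0.0088
Sum = 0.1122.
P(node-a | evidence) = 0.0432 / 0.1122 ≈ 0.385.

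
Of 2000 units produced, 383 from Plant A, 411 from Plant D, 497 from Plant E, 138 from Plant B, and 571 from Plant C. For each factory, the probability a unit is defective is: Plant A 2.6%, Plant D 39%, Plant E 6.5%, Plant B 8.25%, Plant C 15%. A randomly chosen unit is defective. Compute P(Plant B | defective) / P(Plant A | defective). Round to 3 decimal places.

1.143

Compute prior × likelihood for every hypothesis:
  Plant A: 0.1915 × 0.026 = 0.004979
  Plant D: 0.2055 × 0.39 = 0.080145
  Plant E: 0.2485 × 0.065 = 0.0161525
  Plant B: 0.069 × 0.0825 = 0.0056925
  Plant C: 0.2855 × 0.15 = 0.042825
Sum = 0.149794.
The ratio is 0.0056925 / 0.004979 (the normalizer cancels) = 1.143.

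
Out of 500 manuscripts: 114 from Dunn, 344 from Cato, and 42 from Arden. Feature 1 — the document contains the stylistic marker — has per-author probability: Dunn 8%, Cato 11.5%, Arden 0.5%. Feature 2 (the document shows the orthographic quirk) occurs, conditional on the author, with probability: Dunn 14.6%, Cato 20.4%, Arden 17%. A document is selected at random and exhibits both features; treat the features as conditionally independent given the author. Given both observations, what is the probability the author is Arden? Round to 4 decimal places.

0.0038

Unnormalized posteriors (prior × likelihood):
  Dunn: 0.228 × 0.08 × 0.146 = 0.00266304
  Cato: 0.688 × 0.115 × 0.204 = 0.01614048
  Arden: 0.084 × 0.005 × 0.17 = 0.0000714
Normalizing constant = 0.01887492.
P(Arden | evidence) = 0.0000714 / 0.01887492 ≈ 0.0038.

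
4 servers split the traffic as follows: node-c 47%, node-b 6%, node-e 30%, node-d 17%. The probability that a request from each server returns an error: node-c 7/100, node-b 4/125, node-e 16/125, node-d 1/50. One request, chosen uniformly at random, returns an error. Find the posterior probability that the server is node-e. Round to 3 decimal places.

0.501

By Bayes' rule, posterior ∝ prior × likelihood:
  node-c: 0.47 × 0.07 = 0.0329
  node-b: 0.06 × 0.032 = 0.00192
  node-e: 0.3 × 0.128 = 0.0384
  node-d: 0.17 × 0.02 = 0.0034
Sum = 0.07662.
P(node-e | evidence) = 0.0384 / 0.07662 ≈ 0.501.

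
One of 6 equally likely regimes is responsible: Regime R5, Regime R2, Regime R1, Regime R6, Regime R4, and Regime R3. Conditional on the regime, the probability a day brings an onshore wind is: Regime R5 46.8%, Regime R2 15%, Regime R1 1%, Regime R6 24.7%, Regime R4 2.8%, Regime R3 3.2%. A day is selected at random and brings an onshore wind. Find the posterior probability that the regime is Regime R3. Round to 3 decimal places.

With a uniform prior (1/6 each), posterior ∝ likelihood:
  Regime R5: 0.468
  Regime R2: 0.15
  Regime R1: 0.01
  Regime R6: 0.247
  Regime R4: 0.028
  Regime R3: 0.032
Normalizing constant = 0.935.
P(Regime R3 | evidence) = 0.032 / 0.935 ≈ 0.034.

0.034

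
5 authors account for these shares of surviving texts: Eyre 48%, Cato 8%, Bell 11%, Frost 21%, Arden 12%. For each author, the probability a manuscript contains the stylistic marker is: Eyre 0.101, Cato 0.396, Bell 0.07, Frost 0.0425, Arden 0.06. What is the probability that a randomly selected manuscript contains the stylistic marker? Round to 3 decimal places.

0.104

Unnormalized posteriors (prior × likelihood):
  Eyre: 0.48 × 0.101 = 0.04848
  Cato: 0.08 × 0.396 = 0.03168
  Bell: 0.11 × 0.07 = 0.0077
  Frost: 0.21 × 0.0425 = 0.008925
  Arden: 0.12 × 0.06 = 0.0072
P(marker) = 0.04848 + 0.03168 + 0.0077 + 0.008925 + 0.0072 = 0.103985 → 0.104.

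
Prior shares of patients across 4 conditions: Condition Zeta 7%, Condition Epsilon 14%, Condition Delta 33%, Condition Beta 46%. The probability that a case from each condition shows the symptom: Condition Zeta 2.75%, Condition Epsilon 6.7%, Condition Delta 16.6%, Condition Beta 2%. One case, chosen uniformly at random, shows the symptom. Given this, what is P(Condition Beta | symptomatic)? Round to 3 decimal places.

0.122

Prior × likelihood for each hypothesis:
  Condition Zeta: 0.07 × 0.0275 = 0.001925
  Condition Epsilon: 0.14 × 0.067 = 0.00938
  Condition Delta: 0.33 × 0.166 = 0.05478
  Condition Beta: 0.46 × 0.02 = 0.0092
Sum = 0.075285.
P(Condition Beta | evidence) = 0.0092 / 0.075285 ≈ 0.122.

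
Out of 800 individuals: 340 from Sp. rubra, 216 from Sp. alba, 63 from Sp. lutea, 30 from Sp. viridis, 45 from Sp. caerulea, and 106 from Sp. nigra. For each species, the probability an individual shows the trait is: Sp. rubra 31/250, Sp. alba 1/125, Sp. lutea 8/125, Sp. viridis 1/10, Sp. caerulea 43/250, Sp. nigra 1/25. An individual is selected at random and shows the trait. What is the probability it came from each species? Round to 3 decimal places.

Sp. rubra 0.670, Sp. alba 0.027, Sp. lutea 0.064, Sp. viridis 0.048, Sp. caerulea 0.123, Sp. nigra 0.067

By Bayes' rule, posterior ∝ prior × likelihood:
  Sp. rubra: 0.425 × 0.124 = 0.0527
  Sp. alba: 0.27 × 0.008 = 0.00216
  Sp. lutea: 0.07875 × 0.064 = 0.00504
  Sp. viridis: 0.0375 × 0.1 = 0.00375
  Sp. caerulea: 0.05625 × 0.172 = 0.009675
  Sp. nigra: 0.1325 × 0.04 = 0.0053
Total = 0.078625.
P(Sp. rubra | trait) = 0.0527/0.078625 ≈ 0.670
P(Sp. alba | trait) = 0.00216/0.078625 ≈ 0.027
P(Sp. lutea | trait) = 0.00504/0.078625 ≈ 0.064
P(Sp. viridis | trait) = 0.00375/0.078625 ≈ 0.048
P(Sp. caerulea | trait) = 0.009675/0.078625 ≈ 0.123
P(Sp. nigra | trait) = 0.0053/0.078625 ≈ 0.067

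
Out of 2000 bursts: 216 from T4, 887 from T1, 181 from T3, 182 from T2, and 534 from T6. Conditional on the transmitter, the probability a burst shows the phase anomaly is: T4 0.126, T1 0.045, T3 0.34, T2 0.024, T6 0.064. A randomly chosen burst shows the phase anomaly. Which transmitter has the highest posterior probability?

T3

Prior × likelihood for each hypothesis:
  T4: 0.108 × 0.126 = 0.013608
  T1: 0.4435 × 0.045 = 0.0199575
  T3: 0.0905 × 0.34 = 0.03077
  T2: 0.091 × 0.024 = 0.002184
  T6: 0.267 × 0.064 = 0.017088
Sum = 0.0836075.
Largest term belongs to T3, so T3 is most probable.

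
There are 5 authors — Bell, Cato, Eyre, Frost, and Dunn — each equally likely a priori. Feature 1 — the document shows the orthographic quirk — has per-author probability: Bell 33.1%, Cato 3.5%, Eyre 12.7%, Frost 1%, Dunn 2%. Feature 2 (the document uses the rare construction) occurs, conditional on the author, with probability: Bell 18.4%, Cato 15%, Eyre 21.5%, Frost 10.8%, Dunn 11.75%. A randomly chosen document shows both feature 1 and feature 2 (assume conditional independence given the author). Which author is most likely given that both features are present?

Bell

Since the prior is uniform, the posterior is proportional to the likelihood:
  Bell: 0.331 × 0.184 = 0.060904
  Cato: 0.035 × 0.15 = 0.00525
  Eyre: 0.127 × 0.215 = 0.027305
  Frost: 0.01 × 0.108 = 0.00108
  Dunn: 0.02 × 0.1175 = 0.00235
Normalizing constant = 0.096889.
Largest term belongs to Bell, so Bell is most probable.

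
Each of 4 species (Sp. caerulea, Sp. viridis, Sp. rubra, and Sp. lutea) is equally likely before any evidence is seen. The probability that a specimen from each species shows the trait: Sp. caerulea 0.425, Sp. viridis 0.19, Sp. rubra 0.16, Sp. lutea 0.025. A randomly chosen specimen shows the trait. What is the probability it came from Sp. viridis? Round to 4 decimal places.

0.2375

Since the prior is uniform, the posterior is proportional to the likelihood:
  Sp. caerulea: 0.425
  Sp. viridis: 0.19
  Sp. rubra: 0.16
  Sp. lutea: 0.025
Normalizing constant = 0.8.
P(Sp. viridis | evidence) = 0.19 / 0.8 ≈ 0.2375.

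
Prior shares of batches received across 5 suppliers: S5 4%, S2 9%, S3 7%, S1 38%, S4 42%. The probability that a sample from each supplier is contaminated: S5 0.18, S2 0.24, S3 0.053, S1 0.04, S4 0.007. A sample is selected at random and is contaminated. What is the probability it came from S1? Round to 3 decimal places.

0.300

Unnormalized posteriors (prior × likelihood):
  S5: 0.04 × 0.18 = 0.0072
  S2: 0.09 × 0.24 = 0.0216
  S3: 0.07 × 0.053 = 0.00371
  S1: 0.38 × 0.04 = 0.0152
  S4: 0.42 × 0.007 = 0.00294
Sum = 0.05065.
P(S1 | evidence) = 0.0152 / 0.05065 ≈ 0.300.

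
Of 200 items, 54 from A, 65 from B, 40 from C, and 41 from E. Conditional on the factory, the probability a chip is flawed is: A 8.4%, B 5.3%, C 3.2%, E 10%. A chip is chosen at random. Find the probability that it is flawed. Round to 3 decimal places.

0.067

Compute prior × likelihood for every hypothesis:
  A: 0.27 × 0.084 = 0.02268
  B: 0.325 × 0.053 = 0.017225
  C: 0.2 × 0.032 = 0.0064
  E: 0.205 × 0.1 = 0.0205
P(flawed) = 0.02268 + 0.017225 + 0.0064 + 0.0205 = 0.066805 → 0.067.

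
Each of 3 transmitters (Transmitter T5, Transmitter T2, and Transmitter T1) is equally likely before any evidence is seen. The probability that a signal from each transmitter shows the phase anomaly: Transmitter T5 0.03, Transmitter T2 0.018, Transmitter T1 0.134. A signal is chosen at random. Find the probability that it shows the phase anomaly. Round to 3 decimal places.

0.061

Since the prior is uniform, the posterior is proportional to the likelihood:
  Transmitter T5: 0.03
  Transmitter T2: 0.018
  Transmitter T1: 0.134
P(anomaly) = (1/3) × (0.03 + 0.018 + 0.134) = 0.182/3 ≈ 0.061.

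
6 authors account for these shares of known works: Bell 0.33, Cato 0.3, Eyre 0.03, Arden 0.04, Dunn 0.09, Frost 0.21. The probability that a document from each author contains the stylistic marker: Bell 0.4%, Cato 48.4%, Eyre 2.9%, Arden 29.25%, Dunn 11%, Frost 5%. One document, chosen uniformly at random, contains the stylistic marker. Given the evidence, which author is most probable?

Compute prior × likelihood for every hypothesis:
  Bell: 0.33 × 0.004 = 0.00132
  Cato: 0.3 × 0.484 = 0.1452
  Eyre: 0.03 × 0.029 = 0.00087
  Arden: 0.04 × 0.2925 = 0.0117
  Dunn: 0.09 × 0.11 = 0.0099
  Frost: 0.21 × 0.05 = 0.0105
Sum = 0.17949.
Largest term belongs to Cato, so Cato is most probable.

Cato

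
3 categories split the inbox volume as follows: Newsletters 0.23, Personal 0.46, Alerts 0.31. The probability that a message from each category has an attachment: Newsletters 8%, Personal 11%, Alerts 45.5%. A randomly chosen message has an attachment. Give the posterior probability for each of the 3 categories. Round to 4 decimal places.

Newsletters 0.0876, Personal 0.2409, Alerts 0.6715

Compute prior × likelihood for every hypothesis:
  Newsletters: 0.23 × 0.08 = 0.0184
  Personal: 0.46 × 0.11 = 0.0506
  Alerts: 0.31 × 0.455 = 0.14105
Sum = 0.21005.
P(Newsletters | attachment) = 0.0184/0.21005 ≈ 0.0876
P(Personal | attachment) = 0.0506/0.21005 ≈ 0.2409
P(Alerts | attachment) = 0.14105/0.21005 ≈ 0.6715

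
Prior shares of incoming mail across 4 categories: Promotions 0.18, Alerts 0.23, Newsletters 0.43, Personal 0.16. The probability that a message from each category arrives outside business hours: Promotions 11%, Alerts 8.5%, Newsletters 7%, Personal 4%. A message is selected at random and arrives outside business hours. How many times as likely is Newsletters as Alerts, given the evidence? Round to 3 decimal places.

1.540

Prior × likelihood for each hypothesis:
  Promotions: 0.18 × 0.11 = 0.0198
  Alerts: 0.23 × 0.085 = 0.01955
  Newsletters: 0.43 × 0.07 = 0.0301
  Personal: 0.16 × 0.04 = 0.0064
Normalizing constant = 0.07585.
The ratio is 0.0301 / 0.01955 (the normalizer cancels) = 1.540.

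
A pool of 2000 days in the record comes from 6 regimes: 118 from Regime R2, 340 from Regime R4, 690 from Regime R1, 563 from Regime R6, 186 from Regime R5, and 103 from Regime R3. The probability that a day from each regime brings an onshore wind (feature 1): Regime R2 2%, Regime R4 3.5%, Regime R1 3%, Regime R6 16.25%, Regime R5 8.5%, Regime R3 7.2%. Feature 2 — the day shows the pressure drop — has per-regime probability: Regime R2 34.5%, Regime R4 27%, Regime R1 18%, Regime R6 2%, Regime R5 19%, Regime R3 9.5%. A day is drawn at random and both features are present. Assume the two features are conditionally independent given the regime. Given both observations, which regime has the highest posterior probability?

Regime R1

Compute prior × likelihood for every hypothesis:
  Regime R2: 0.059 × 0.02 × 0.345 = 0.0004071
  Regime R4: 0.17 × 0.035 × 0.27 = 0.0016065
  Regime R1: 0.345 × 0.03 × 0.18 = 0.001863
  Regime R6: 0.2815 × 0.1625 × 0.02 = 0.000914875
  Regime R5: 0.093 × 0.085 × 0.19 = 0.00150195
  Regime R3: 0.0515 × 0.072 × 0.095 = 0.00035226
Total = 0.006645685.
Largest term belongs to Regime R1, so Regime R1 is most probable.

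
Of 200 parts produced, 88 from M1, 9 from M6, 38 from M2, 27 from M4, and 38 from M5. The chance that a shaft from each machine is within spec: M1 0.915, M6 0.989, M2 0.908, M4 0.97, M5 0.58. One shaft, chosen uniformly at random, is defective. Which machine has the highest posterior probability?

Taking complements, P(defective | each) = M1 0.085, M6 0.011, M2 0.092, M4 0.03, M5 0.42.
Prior × likelihood for each hypothesis:
  M1: 0.44 × 0.085 = 0.0374
  M6: 0.045 × 0.011 = 0.000495
  M2: 0.19 × 0.092 = 0.01748
  M4: 0.135 × 0.03 = 0.00405
  M5: 0.19 × 0.42 = 0.0798
Sum = 0.139225.
Largest term belongs to M5, so M5 is most probable.

M5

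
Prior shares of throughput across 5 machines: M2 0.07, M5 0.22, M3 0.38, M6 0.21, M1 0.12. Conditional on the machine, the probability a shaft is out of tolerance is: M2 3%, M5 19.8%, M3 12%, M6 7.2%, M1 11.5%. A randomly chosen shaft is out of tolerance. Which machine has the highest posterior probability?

Unnormalized posteriors (prior × likelihood):
  M2: 0.07 × 0.03 = 0.0021
  M5: 0.22 × 0.198 = 0.04356
  M3: 0.38 × 0.12 = 0.0456
  M6: 0.21 × 0.072 = 0.01512
  M1: 0.12 × 0.115 = 0.0138
Sum = 0.12018.
Largest term belongs to M3, so M3 is most probable.

M3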